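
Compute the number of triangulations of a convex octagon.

132

The number of triangulations of an 8-gon is the Catalan number C_6 (index = sides − 2).
C_6 = 132.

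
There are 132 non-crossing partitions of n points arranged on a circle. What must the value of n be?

6

Non-crossing partitions of [n] are counted by C_n, and C_6 = 132.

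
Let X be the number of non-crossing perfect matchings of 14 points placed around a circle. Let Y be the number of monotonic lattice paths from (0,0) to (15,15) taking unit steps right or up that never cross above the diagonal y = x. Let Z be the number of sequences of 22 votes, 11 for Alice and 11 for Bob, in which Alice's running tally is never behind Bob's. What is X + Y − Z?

Pairing 14 circle points by 7 non-crossing chords gives C_7 matchings. So X = C_7 = 429.
Sub-diagonal monotone paths from (0,0) to (15,15) biject with Dyck paths of semilength 15, giving C_15. So Y = C_15 = 9694845.
Ballot sequences with n votes each where one side never trails are Dyck words, counted by C_n; here n = 11. So Z = C_11 = 58786.
X + Y − Z = 429 + 9694845 − 58786 = 9636488.

9636488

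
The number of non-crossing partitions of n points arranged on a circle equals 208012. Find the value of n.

12

Non-crossing partitions of [n] are counted by C_n. Since C_12 = 208012, the index is 12.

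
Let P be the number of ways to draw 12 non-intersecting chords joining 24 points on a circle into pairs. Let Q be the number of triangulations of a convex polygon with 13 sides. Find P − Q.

Non-crossing perfect matchings of 2n points on a circle are counted by C_n; with 24 points, n = 12. So P = C_12 = 208012.
The number of triangulations of a 13-gon is the Catalan number C_11 (index = sides − 2). So Q = C_11 = 58786.
P − Q = 208012 − 58786 = 149226.

149226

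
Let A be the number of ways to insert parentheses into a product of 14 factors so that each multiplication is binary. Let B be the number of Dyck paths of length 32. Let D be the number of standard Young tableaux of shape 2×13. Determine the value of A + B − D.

35357670

Bracketing 14 factors into binary products is counted by C_{14−1} = C_13. So A = C_13 = 742900.
Paths of 16 up- and 16 down-steps that never dip below the axis are Dyck paths; their count is C_16. So B = C_16 = 35357670.
Standard Young tableaux of shape 2×n are counted by C_n; here n = 13. So D = C_13 = 742900.
A + B − D = 742900 + 35357670 − 742900 = 35357670.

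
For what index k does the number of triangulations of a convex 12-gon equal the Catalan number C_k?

10

The number of triangulations of a 12-gon is the Catalan number C_10 (index = sides − 2).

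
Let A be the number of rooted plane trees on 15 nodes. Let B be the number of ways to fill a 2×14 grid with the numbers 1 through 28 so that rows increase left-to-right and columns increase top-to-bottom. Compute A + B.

Rooted ordered (plane) trees on m nodes have m−1 edges and are counted by C_{m−1}; m = 15 gives C_14. So A = C_14 = 2674440.
By the hook-length formula (or a Dyck-path bijection), SYT of shape 2×14 number C_14. So B = C_14 = 2674440.
A + B = 2674440 + 2674440 = 5348880.

5348880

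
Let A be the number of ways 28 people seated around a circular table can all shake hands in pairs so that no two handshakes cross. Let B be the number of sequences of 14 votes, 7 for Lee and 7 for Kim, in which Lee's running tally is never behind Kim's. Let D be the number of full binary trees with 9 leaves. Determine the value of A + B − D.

2673439

With 28 = 2·14 people, non-crossing handshake pairings are non-crossing perfect matchings on a circle, counted by C_14. So A = C_14 = 2674440.
Reading a vote for the leader as '(' and for the other as ')' turns such a sequence into a balanced string of 7 pairs, so the count is C_7. So B = C_7 = 429.
Full binary trees with 9 leaves have 9−1 = 8 internal nodes, so there are C_8 of them. So D = C_8 = 1430.
A + B − D = 2674440 + 429 − 1430 = 2673439.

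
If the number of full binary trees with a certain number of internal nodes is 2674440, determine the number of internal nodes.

Full binary trees with n internal nodes are counted by C_n; 2674440 = C_14.

14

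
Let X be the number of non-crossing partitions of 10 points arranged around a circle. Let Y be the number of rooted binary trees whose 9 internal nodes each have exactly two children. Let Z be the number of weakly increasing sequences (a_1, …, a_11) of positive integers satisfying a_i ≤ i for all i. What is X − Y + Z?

The non-crossing partitions of [10] form a lattice of size C_10. So X = C_10 = 16796.
The number of full binary trees on 9 internal nodes is the Catalan number C_9. So Y = C_9 = 4862.
Such sub-staircase sequences of length n are counted by C_n; here n = 11. So Z = C_11 = 58786.
X − Y + Z = 16796 − 4862 + 58786 = 70720.

70720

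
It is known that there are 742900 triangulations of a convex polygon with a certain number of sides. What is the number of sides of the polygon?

15

Triangulations of a convex m-gon are counted by C_{m−2}, and C_13 = 742900.
So m − 2 = 13, giving m = 15 sides.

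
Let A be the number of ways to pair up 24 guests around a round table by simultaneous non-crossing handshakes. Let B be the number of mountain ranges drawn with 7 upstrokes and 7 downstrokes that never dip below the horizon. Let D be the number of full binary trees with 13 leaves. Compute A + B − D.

Non-crossing handshake pairings of 2n people are counted by C_n; 24 people gives n = 12. So A = C_12 = 208012.
Paths of 7 up- and 7 down-steps that never dip below the axis are Dyck paths; their count is C_7. So B = C_7 = 429.
Full binary trees with 13 leaves have 13−1 = 12 internal nodes, so there are C_12 of them. So D = C_12 = 208012.
A + B − D = 208012 + 429 − 208012 = 429.

429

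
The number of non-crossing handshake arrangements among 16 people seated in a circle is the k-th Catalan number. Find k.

With 16 = 2·8 people, non-crossing handshake pairings are non-crossing perfect matchings on a circle, counted by C_8.

8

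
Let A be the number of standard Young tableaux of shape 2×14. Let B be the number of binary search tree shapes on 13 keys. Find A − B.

1931540

By the hook-length formula (or a Dyck-path bijection), SYT of shape 2×14 number C_14. So A = C_14 = 2674440.
There are C_n binary search tree shapes on n keys; with n = 13 that is C_13. So B = C_13 = 742900.
A − B = 2674440 − 742900 = 1931540.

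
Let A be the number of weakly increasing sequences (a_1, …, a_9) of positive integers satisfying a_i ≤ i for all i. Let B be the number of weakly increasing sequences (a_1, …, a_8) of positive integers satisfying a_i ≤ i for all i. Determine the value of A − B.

3432

Such sub-staircase sequences of length n are counted by C_n; here n = 9. So A = C_9 = 4862.
Weakly increasing sequences with a_i ≤ i biject with Dyck paths of semilength 8, so there are C_8. So B = C_8 = 1430.
A − B = 4862 − 1430 = 3432.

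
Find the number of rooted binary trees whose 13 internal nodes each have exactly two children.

Full binary trees with n internal nodes are counted by C_n; here n = 13.
C_13 = C_12 · 2(2·12+1)/(12+2) = 208012 · 50/14 = 742900.

742900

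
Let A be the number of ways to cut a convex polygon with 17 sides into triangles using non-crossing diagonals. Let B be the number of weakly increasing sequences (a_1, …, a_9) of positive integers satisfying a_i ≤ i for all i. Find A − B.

Triangulations of a convex m-gon are counted by C_{m−2}; with m = 17 this is C_15. So A = C_15 = 9694845.
Weakly increasing sequences with a_i ≤ i biject with Dyck paths of semilength 9, so there are C_9. So B = C_9 = 4862.
A − B = 9694845 − 4862 = 9689983.

9689983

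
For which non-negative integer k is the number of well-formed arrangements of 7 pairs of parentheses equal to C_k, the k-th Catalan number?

7

A balanced arrangement of 7 bracket pairs is a Dyck word of semilength 7, so the count is C_7.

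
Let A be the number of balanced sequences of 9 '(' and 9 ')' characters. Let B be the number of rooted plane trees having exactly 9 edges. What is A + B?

Balanced strings of n pairs of brackets are counted by C_n; here n = 9. So A = C_9 = 4862.
A rooted plane tree with 9 edges has 10 nodes, and the count is C_9. So B = C_9 = 4862.
A + B = 4862 + 4862 = 9724.

9724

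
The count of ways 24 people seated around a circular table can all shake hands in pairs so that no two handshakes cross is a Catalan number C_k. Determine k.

Non-crossing handshake pairings of 2n people are counted by C_n; 24 people gives n = 12.

12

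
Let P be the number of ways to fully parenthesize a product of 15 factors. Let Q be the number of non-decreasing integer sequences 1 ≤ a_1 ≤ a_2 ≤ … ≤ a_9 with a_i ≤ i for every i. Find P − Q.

2669578

Bracketing 15 factors into binary products is counted by C_{15−1} = C_14. So P = C_14 = 2674440.
Such sub-staircase sequences of length n are counted by C_n; here n = 9. So Q = C_9 = 4862.
P − Q = 2674440 − 4862 = 2669578.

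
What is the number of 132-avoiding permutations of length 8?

Permutations of [n] avoiding any single length-3 pattern are counted by C_n; here n = 8.
C_8 = C(16,8)/9 = 12870/9 = 1430.

1430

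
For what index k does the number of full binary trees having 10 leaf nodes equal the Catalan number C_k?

Full binary trees with 10 leaves have 10−1 = 9 internal nodes, so there are C_9 of them.

9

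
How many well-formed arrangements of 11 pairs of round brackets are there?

With 11 pairs the number of balanced bracket strings is the Catalan number C_11.
C_11 = 58786.

58786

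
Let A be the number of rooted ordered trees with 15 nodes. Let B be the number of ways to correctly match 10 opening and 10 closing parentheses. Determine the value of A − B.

A rooted plane tree on 15 nodes has 14 edges, and such trees are counted by C_14. So A = C_14 = 2674440.
A balanced arrangement of 10 bracket pairs is a Dyck word of semilength 10, so the count is C_10. So B = C_10 = 16796.
A − B = 2674440 − 16796 = 2657644.

2657644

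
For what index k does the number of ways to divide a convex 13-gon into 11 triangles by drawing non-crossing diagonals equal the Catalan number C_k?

11

A convex 13-gon is triangulated into 11 triangles, and the number of such triangulations is the Catalan number C_{13−2} = C_11.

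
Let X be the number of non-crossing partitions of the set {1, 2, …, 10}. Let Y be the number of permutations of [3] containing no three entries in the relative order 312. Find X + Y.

The non-crossing partitions of [10] form a lattice of size C_10. So X = C_10 = 16796.
Permutations of [n] avoiding any single length-3 pattern are counted by C_n; here n = 3. So Y = C_3 = 5.
X + Y = 16796 + 5 = 16801.

16801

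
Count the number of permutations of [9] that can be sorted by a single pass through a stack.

By Knuth's characterisation, the stack-sortable permutations of length 9 are the 231-avoiders, numbering C_9.
C_9 = C(18,9)/10 = 48620/10 = 4862.

4862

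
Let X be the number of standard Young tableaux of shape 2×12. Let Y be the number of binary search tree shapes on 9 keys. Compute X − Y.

203150

By the hook-length formula (or a Dyck-path bijection), SYT of shape 2×12 number C_12. So X = C_12 = 208012.
Binary trees (left/right distinguished) on n nodes are counted by C_n; here n = 9. So Y = C_9 = 4862.
X − Y = 208012 − 4862 = 203150.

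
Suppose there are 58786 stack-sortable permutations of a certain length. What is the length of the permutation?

11

Stack-sortable permutations of [n] are counted by C_n. The Catalan number equal to 58786 is C_11.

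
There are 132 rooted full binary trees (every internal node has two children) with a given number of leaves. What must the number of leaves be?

Full binary trees with L leaves are counted by C_{L−1}. The Catalan number equal to 132 is C_6.
So the index is 6, and the number of leaves is 6 + 1 = 7.

7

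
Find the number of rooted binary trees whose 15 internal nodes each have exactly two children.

9694845

Full binary trees with n internal nodes are counted by C_n; here n = 15.
C_15 = C(30,15)/16 = 155117520/16 = 9694845.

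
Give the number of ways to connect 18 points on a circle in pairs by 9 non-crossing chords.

4862

Pairing 18 circle points by 9 non-crossing chords gives C_9 matchings.
C_9 = C(18,9)/10 = 48620/10 = 4862.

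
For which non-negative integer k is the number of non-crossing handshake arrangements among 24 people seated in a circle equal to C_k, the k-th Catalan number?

12

Non-crossing handshake pairings of 2n people are counted by C_n; 24 people gives n = 12.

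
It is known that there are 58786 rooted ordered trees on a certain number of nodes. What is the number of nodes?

12

Rooted ordered trees on m nodes are counted by C_{m−1}; 58786 = C_11.
So the index is 11, and the number of nodes is 11 + 1 = 12.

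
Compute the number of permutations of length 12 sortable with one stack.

By Knuth's characterisation, the stack-sortable permutations of length 12 are the 231-avoiders, numbering C_12.
C_12 = C(24,12)/13 = 2704156/13 = 208012.

208012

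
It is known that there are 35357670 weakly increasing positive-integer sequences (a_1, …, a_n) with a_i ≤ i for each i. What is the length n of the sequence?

Such sub-staircase sequences of length n are counted by C_n. Since C_16 = 35357670, the index is 16.

16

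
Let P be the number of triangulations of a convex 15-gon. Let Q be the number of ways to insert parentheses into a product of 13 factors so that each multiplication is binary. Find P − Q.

The number of triangulations of a 15-gon is the Catalan number C_13 (index = sides − 2). So P = C_13 = 742900.
Parenthesizations of m factors correspond to full binary trees with m leaves, counted by C_{m−1}; m = 13 gives C_12. So Q = C_12 = 208012.
P − Q = 742900 − 208012 = 534888.

534888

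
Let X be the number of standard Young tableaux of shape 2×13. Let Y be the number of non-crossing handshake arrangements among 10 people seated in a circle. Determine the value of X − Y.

742858

Standard Young tableaux of shape 2×n are counted by C_n; here n = 13. So X = C_13 = 742900.
Non-crossing handshake pairings of 2n people are counted by C_n; 10 people gives n = 5. So Y = C_5 = 42.
X − Y = 742900 − 42 = 742858.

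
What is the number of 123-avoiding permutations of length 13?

742900

Permutations of [n] avoiding any single length-3 pattern are counted by C_n; here n = 13.
C_13 = C_12 · 2(2·12+1)/(12+2) = 208012 · 50/14 = 742900.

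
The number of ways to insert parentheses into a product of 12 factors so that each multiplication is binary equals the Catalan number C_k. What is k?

Parenthesizations of m factors correspond to full binary trees with m leaves, counted by C_{m−1}; m = 12 gives C_11.

11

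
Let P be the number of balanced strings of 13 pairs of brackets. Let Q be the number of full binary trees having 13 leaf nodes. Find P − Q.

534888

Balanced strings of n pairs of brackets are counted by C_n; here n = 13. So P = C_13 = 742900.
Full binary trees with 13 leaves have 13−1 = 12 internal nodes, so there are C_12 of them. So Q = C_12 = 208012.
P − Q = 742900 − 208012 = 534888.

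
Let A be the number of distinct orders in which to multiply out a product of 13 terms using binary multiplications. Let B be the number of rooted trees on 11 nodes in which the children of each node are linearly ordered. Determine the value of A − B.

191216

Ways to associate a product of 13 factors correspond to binary trees on 13 leaves, so the count is C_12. So A = C_12 = 208012.
Rooted ordered (plane) trees on m nodes have m−1 edges and are counted by C_{m−1}; m = 11 gives C_10. So B = C_10 = 16796.
A − B = 208012 − 16796 = 191216.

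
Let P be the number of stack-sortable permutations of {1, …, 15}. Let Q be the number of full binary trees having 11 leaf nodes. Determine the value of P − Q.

9678049

Stack-sortable permutations are exactly the 231-avoiding ones, counted by C_n; here n = 15. So P = C_15 = 9694845.
A full binary tree with L leaves has L−1 internal nodes and is counted by C_{L−1}; L = 11 gives C_10. So Q = C_10 = 16796.
P − Q = 9694845 − 16796 = 9678049.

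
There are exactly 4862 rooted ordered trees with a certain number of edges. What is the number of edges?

9

Rooted ordered trees with n edges are counted by C_n; 4862 = C_9.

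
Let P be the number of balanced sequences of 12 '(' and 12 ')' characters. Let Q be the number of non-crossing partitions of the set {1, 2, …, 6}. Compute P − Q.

With 12 pairs the number of balanced bracket strings is the Catalan number C_12. So P = C_12 = 208012.
Non-crossing partitions of an n-element set are counted by C_n; here n = 6. So Q = C_6 = 132.
P − Q = 208012 − 132 = 207880.

207880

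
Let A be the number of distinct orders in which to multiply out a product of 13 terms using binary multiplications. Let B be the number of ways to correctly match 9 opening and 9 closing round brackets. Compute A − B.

203150

Bracketing 13 factors into binary products is counted by C_{13−1} = C_12. So A = C_12 = 208012.
With 9 pairs the number of balanced bracket strings is the Catalan number C_9. So B = C_9 = 4862.
A − B = 208012 − 4862 = 203150.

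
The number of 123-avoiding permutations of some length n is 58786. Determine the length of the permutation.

11

Permutations of [n] avoiding a fixed length-3 pattern are counted by C_n, and C_11 = 58786.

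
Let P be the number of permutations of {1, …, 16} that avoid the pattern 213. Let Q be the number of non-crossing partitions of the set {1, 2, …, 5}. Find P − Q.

35357628

Permutations of [n] avoiding any single length-3 pattern are counted by C_n; here n = 16. So P = C_16 = 35357670.
The non-crossing partitions of [5] form a lattice of size C_5. So Q = C_5 = 42.
P − Q = 35357670 − 42 = 35357628.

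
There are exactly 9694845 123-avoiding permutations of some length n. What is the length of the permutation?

15

Permutations of [n] avoiding a fixed length-3 pattern are counted by C_n, and C_15 = 9694845.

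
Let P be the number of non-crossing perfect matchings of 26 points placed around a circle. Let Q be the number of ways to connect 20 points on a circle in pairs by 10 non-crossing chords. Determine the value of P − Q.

726104

Pairing 26 circle points by 13 non-crossing chords gives C_13 matchings. So P = C_13 = 742900.
Pairing 20 circle points by 10 non-crossing chords gives C_10 matchings. So Q = C_10 = 16796.
P − Q = 742900 − 16796 = 726104.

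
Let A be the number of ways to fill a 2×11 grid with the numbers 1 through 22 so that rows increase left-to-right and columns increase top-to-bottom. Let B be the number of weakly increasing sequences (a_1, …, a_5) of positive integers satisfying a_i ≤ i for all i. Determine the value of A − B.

58744

By the hook-length formula (or a Dyck-path bijection), SYT of shape 2×11 number C_11. So A = C_11 = 58786.
Such sub-staircase sequences of length n are counted by C_n; here n = 5. So B = C_5 = 42.
A − B = 58786 − 42 = 58744.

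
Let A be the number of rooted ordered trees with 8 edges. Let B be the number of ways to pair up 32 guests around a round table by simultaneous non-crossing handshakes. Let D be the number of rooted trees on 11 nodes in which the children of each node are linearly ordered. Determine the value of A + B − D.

A rooted plane tree with 8 edges has 9 nodes, and the count is C_8. So A = C_8 = 1430.
With 32 = 2·16 people, non-crossing handshake pairings are non-crossing perfect matchings on a circle, counted by C_16. So B = C_16 = 35357670.
A rooted plane tree on 11 nodes has 10 edges, and such trees are counted by C_10. So D = C_10 = 16796.
A + B − D = 1430 + 35357670 − 16796 = 35342304.

35342304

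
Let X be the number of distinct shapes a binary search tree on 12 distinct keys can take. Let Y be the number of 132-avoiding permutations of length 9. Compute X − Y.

203150

Binary trees (left/right distinguished) on n nodes are counted by C_n; here n = 12. So X = C_12 = 208012.
For any fixed pattern of length 3, the pattern-avoiding permutations of [9] number C_9. So Y = C_9 = 4862.
X − Y = 208012 − 4862 = 203150.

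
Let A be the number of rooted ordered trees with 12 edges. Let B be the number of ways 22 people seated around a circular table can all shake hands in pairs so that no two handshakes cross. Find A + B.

Rooted ordered trees with n edges are counted by C_n; here n = 12. So A = C_12 = 208012.
Non-crossing handshake pairings of 2n people are counted by C_n; 22 people gives n = 11. So B = C_11 = 58786.
A + B = 208012 + 58786 = 266798.

266798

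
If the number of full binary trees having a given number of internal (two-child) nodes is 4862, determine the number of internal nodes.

Full binary trees with n internal nodes are counted by C_n; 4862 = C_9.

9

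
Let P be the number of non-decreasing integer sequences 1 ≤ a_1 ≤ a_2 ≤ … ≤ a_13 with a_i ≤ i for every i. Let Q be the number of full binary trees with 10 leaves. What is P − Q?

Weakly increasing sequences with a_i ≤ i biject with Dyck paths of semilength 13, so there are C_13. So P = C_13 = 742900.
Full binary trees with 10 leaves have 10−1 = 9 internal nodes, so there are C_9 of them. So Q = C_9 = 4862.
P − Q = 742900 − 4862 = 738038.

738038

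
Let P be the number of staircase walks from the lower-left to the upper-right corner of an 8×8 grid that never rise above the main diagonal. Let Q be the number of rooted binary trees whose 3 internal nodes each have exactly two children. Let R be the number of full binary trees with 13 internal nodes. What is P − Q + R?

Sub-diagonal monotone paths from (0,0) to (8,8) biject with Dyck paths of semilength 8, giving C_8. So P = C_8 = 1430.
The number of full binary trees on 3 internal nodes is the Catalan number C_3. So Q = C_3 = 5.
The number of full binary trees on 13 internal nodes is the Catalan number C_13. So R = C_13 = 742900.
P − Q + R = 1430 − 5 + 742900 = 744325.

744325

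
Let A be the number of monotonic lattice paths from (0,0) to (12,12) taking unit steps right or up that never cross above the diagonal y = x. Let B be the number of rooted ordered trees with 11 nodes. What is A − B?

Monotone paths in an n×n grid that stay weakly below the diagonal are counted by C_n; here n = 12. So A = C_12 = 208012.
A rooted plane tree on 11 nodes has 10 edges, and such trees are counted by C_10. So B = C_10 = 16796.
A − B = 208012 − 16796 = 191216.

191216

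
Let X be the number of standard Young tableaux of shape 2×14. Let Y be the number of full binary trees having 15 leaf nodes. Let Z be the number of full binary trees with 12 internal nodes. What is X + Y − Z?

5140868

By the hook-length formula (or a Dyck-path bijection), SYT of shape 2×14 number C_14. So X = C_14 = 2674440.
A full binary tree with L leaves has L−1 internal nodes and is counted by C_{L−1}; L = 15 gives C_14. So Y = C_14 = 2674440.
Full binary trees with n internal nodes are counted by C_n; here n = 12. So Z = C_12 = 208012.
X + Y − Z = 2674440 + 2674440 − 208012 = 5140868.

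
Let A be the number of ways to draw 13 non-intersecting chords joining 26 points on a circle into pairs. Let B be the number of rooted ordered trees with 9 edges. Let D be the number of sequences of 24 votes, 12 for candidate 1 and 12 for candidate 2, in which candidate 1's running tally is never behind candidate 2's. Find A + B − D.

539750

Non-crossing perfect matchings of 2n points on a circle are counted by C_n; with 26 points, n = 13. So A = C_13 = 742900.
A rooted plane tree with 9 edges has 10 nodes, and the count is C_9. So B = C_9 = 4862.
Ballot sequences with n votes each where one side never trails are Dyck words, counted by C_n; here n = 12. So D = C_12 = 208012.
A + B − D = 742900 + 4862 − 208012 = 539750.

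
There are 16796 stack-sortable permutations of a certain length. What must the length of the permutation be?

10

Stack-sortable permutations of [n] are counted by C_n. Since C_10 = 16796, the index is 10.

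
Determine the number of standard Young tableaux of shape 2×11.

Standard Young tableaux of shape 2×n are counted by C_n; here n = 11.
C_11 = C(22,11)/12 = 705432/12 = 58786.

58786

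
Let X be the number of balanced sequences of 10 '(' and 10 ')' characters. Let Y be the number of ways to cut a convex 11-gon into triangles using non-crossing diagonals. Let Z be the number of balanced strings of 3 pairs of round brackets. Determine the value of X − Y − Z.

With 10 pairs the number of balanced bracket strings is the Catalan number C_10. So X = C_10 = 16796.
A convex 11-gon is triangulated into 9 triangles, and the number of such triangulations is the Catalan number C_{11−2} = C_9. So Y = C_9 = 4862.
Balanced strings of n pairs of brackets are counted by C_n; here n = 3. So Z = C_3 = 5.
X − Y − Z = 16796 − 4862 − 5 = 11929.

11929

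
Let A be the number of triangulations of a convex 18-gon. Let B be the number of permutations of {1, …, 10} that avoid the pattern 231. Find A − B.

35340874

Triangulations of a convex m-gon are counted by C_{m−2}; with m = 18 this is C_16. So A = C_16 = 35357670.
Permutations of [n] avoiding any single length-3 pattern are counted by C_n; here n = 10. So B = C_10 = 16796.
A − B = 35357670 − 16796 = 35340874.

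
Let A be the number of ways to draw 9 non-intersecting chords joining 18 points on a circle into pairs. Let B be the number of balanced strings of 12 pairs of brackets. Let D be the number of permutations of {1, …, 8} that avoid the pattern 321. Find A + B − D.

Non-crossing perfect matchings of 2n points on a circle are counted by C_n; with 18 points, n = 9. So A = C_9 = 4862.
With 12 pairs the number of balanced bracket strings is the Catalan number C_12. So B = C_12 = 208012.
For any fixed pattern of length 3, the pattern-avoiding permutations of [8] number C_8. So D = C_8 = 1430.
A + B − D = 4862 + 208012 − 1430 = 211444.

211444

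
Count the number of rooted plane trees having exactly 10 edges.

Rooted ordered trees with n edges are counted by C_n; here n = 10.
C_10 = C(20,10)/11 = 184756/11 = 16796.

16796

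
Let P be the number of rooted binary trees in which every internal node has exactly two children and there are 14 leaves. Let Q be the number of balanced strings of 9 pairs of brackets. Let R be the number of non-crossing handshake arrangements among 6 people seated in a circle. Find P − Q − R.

738033

A full binary tree with L leaves has L−1 internal nodes and is counted by C_{L−1}; L = 14 gives C_13. So P = C_13 = 742900.
With 9 pairs the number of balanced bracket strings is the Catalan number C_9. So Q = C_9 = 4862.
With 6 = 2·3 people, non-crossing handshake pairings are non-crossing perfect matchings on a circle, counted by C_3. So R = C_3 = 5.
P − Q − R = 742900 − 4862 − 5 = 738033.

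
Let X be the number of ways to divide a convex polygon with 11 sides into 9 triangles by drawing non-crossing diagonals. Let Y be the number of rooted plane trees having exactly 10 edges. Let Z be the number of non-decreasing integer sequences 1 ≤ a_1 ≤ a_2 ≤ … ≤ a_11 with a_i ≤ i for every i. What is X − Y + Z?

46852

Triangulations of a convex m-gon are counted by C_{m−2}; with m = 11 this is C_9. So X = C_9 = 4862.
A rooted plane tree with 10 edges has 11 nodes, and the count is C_10. So Y = C_10 = 16796.
Weakly increasing sequences with a_i ≤ i biject with Dyck paths of semilength 11, so there are C_11. So Z = C_11 = 58786.
X − Y + Z = 4862 − 16796 + 58786 = 46852.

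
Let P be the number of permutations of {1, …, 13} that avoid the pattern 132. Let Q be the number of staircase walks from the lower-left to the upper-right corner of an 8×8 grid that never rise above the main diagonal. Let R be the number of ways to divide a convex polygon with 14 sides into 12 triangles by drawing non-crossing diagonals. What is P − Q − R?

533458

Permutations of [n] avoiding any single length-3 pattern are counted by C_n; here n = 13. So P = C_13 = 742900.
Sub-diagonal monotone paths from (0,0) to (8,8) biject with Dyck paths of semilength 8, giving C_8. So Q = C_8 = 1430.
The number of triangulations of a 14-gon is the Catalan number C_12 (index = sides − 2). So R = C_12 = 208012.
P − Q − R = 742900 − 1430 − 208012 = 533458.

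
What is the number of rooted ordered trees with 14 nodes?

A rooted plane tree on 14 nodes has 13 edges, and such trees are counted by C_13.
C_13 = C_12 · 2(2·12+1)/(12+2) = 208012 · 50/14 = 742900.

742900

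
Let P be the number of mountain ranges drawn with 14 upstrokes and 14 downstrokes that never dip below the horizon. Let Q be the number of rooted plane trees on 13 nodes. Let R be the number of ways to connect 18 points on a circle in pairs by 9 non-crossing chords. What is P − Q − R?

Paths of 14 up- and 14 down-steps that never dip below the axis are Dyck paths; their count is C_14. So P = C_14 = 2674440.
Rooted ordered (plane) trees on m nodes have m−1 edges and are counted by C_{m−1}; m = 13 gives C_12. So Q = C_12 = 208012.
Non-crossing perfect matchings of 2n points on a circle are counted by C_n; with 18 points, n = 9. So R = C_9 = 4862.
P − Q − R = 2674440 − 208012 − 4862 = 2461566.

2461566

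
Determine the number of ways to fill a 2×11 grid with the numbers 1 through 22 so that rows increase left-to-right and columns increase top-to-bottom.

By the hook-length formula (or a Dyck-path bijection), SYT of shape 2×11 number C_11.
C_11 = 58786.

58786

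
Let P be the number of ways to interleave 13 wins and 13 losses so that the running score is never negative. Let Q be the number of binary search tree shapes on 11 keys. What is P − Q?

Reading a vote for the leader as '(' and for the other as ')' turns such a sequence into a balanced string of 13 pairs, so the count is C_13. So P = C_13 = 742900.
Binary trees (left/right distinguished) on n nodes are counted by C_n; here n = 11. So Q = C_11 = 58786.
P − Q = 742900 − 58786 = 684114.

684114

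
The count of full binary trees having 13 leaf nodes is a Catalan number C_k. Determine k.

Full binary trees with 13 leaves have 13−1 = 12 internal nodes, so there are C_12 of them.

12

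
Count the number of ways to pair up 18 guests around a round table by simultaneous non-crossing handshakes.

4862

Non-crossing handshake pairings of 2n people are counted by C_n; 18 people gives n = 9.
C_9 = C(18,9)/10 = 48620/10 = 4862.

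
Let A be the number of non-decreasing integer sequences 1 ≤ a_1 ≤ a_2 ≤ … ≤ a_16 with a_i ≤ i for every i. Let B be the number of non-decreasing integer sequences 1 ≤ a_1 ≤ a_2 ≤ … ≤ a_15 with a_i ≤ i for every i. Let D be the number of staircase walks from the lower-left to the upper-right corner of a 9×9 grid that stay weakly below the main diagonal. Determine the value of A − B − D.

Such sub-staircase sequences of length n are counted by C_n; here n = 16. So A = C_16 = 35357670.
Such sub-staircase sequences of length n are counted by C_n; here n = 15. So B = C_15 = 9694845.
Sub-diagonal monotone paths from (0,0) to (9,9) biject with Dyck paths of semilength 9, giving C_9. So D = C_9 = 4862.
A − B − D = 35357670 − 9694845 − 4862 = 25657963.

25657963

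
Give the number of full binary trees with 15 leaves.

Full binary trees with 15 leaves have 15−1 = 14 internal nodes, so there are C_14 of them.
C_14 = C_13 · 2(2·13+1)/(13+2) = 742900 · 54/15 = 2674440.

2674440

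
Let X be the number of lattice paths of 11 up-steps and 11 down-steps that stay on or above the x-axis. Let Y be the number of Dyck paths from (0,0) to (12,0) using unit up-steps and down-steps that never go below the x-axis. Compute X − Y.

58654

A Dyck path with 11 up-steps and 11 down-steps has semilength 11, so there are C_11 of them. So X = C_11 = 58786.
Dyck paths of semilength n (length 2n) are counted by C_n; here n = 6. So Y = C_6 = 132.
X − Y = 58786 − 132 = 58654.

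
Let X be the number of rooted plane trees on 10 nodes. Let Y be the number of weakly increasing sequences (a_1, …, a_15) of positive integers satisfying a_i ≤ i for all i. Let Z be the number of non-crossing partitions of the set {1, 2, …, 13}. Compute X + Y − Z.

8956807

Rooted ordered (plane) trees on m nodes have m−1 edges and are counted by C_{m−1}; m = 10 gives C_9. So X = C_9 = 4862.
Such sub-staircase sequences of length n are counted by C_n; here n = 15. So Y = C_15 = 9694845.
The non-crossing partitions of [13] form a lattice of size C_13. So Z = C_13 = 742900.
X + Y − Z = 4862 + 9694845 − 742900 = 8956807.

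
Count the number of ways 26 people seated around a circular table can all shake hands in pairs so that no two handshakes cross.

742900

Non-crossing handshake pairings of 2n people are counted by C_n; 26 people gives n = 13.
C_13 = C_12 · 2(2·12+1)/(12+2) = 208012 · 50/14 = 742900.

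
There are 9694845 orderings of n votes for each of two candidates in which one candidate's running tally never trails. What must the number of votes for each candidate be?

Such ballot sequences with n votes each are counted by C_n. The Catalan number equal to 9694845 is C_15.

15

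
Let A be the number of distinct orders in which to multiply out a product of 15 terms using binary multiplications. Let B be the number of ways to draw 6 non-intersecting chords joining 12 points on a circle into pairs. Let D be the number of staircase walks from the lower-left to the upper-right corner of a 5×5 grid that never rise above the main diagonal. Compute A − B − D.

2674266

Bracketing 15 factors into binary products is counted by C_{15−1} = C_14. So A = C_14 = 2674440.
Non-crossing perfect matchings of 2n points on a circle are counted by C_n; with 12 points, n = 6. So B = C_6 = 132.
Sub-diagonal monotone paths from (0,0) to (5,5) biject with Dyck paths of semilength 5, giving C_5. So D = C_5 = 42.
A − B − D = 2674440 − 132 − 42 = 2674266.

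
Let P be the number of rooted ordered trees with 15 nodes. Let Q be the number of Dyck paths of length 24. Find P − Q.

2466428

A rooted plane tree on 15 nodes has 14 edges, and such trees are counted by C_14. So P = C_14 = 2674440.
Paths of 12 up- and 12 down-steps that never dip below the axis are Dyck paths; their count is C_12. So Q = C_12 = 208012.
P − Q = 2674440 − 208012 = 2466428.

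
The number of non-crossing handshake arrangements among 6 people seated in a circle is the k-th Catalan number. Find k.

Non-crossing handshake pairings of 2n people are counted by C_n; 6 people gives n = 3.

3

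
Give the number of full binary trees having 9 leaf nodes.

1430

A full binary tree with L leaves has L−1 internal nodes and is counted by C_{L−1}; L = 9 gives C_8.
C_8 = C(16,8)/9 = 12870/9 = 1430.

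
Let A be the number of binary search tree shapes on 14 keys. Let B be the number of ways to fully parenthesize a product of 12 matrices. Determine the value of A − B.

2615654

Rooted binary trees with 14 nodes (each child slot possibly empty) number C_14. So A = C_14 = 2674440.
Ways to associate a product of 12 factors correspond to binary trees on 12 leaves, so the count is C_11. So B = C_11 = 58786.
A − B = 2674440 − 58786 = 2615654.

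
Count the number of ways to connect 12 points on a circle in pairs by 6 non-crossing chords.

Pairing 12 circle points by 6 non-crossing chords gives C_6 matchings.
C_6 = C(12,6)/7 = 924/7 = 132.

132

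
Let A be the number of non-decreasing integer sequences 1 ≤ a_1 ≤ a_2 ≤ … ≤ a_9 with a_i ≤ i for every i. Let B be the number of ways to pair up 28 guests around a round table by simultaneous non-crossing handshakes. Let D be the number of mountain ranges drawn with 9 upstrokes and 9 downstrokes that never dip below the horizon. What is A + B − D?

2674440

Such sub-staircase sequences of length n are counted by C_n; here n = 9. So A = C_9 = 4862.
Non-crossing handshake pairings of 2n people are counted by C_n; 28 people gives n = 14. So B = C_14 = 2674440.
A Dyck path with 9 up-steps and 9 down-steps has semilength 9, so there are C_9 of them. So D = C_9 = 4862.
A + B − D = 4862 + 2674440 − 4862 = 2674440.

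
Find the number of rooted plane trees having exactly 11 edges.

58786

A rooted plane tree with 11 edges has 12 nodes, and the count is C_11.
C_11 = 58786.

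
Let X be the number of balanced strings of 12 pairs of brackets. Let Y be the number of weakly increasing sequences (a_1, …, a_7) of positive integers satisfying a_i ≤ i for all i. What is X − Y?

207583

With 12 pairs the number of balanced bracket strings is the Catalan number C_12. So X = C_12 = 208012.
Such sub-staircase sequences of length n are counted by C_n; here n = 7. So Y = C_7 = 429.
X − Y = 208012 − 429 = 207583.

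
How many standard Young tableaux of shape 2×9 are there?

4862

By the hook-length formula (or a Dyck-path bijection), SYT of shape 2×9 number C_9.
C_9 = C_8 · 2(2·8+1)/(8+2) = 1430 · 34/10 = 4862.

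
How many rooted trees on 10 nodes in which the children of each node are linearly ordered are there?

A rooted plane tree on 10 nodes has 9 edges, and such trees are counted by C_9.
C_9 = C(18,9)/10 = 48620/10 = 4862.

4862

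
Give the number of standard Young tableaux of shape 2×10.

16796

Standard Young tableaux of shape 2×n are counted by C_n; here n = 10.
C_10 = C(20,10)/11 = 184756/11 = 16796.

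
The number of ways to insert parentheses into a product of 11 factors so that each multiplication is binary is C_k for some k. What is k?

Parenthesizations of m factors correspond to full binary trees with m leaves, counted by C_{m−1}; m = 11 gives C_10.

10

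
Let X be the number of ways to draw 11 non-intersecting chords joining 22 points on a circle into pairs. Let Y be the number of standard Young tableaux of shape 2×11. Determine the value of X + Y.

Non-crossing perfect matchings of 2n points on a circle are counted by C_n; with 22 points, n = 11. So X = C_11 = 58786.
Standard Young tableaux of shape 2×n are counted by C_n; here n = 11. So Y = C_11 = 58786.
X + Y = 58786 + 58786 = 117572.

117572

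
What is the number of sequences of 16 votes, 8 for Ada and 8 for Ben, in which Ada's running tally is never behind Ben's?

1430

Reading a vote for the leader as '(' and for the other as ')' turns such a sequence into a balanced string of 8 pairs, so the count is C_8.
C_8 = 1430.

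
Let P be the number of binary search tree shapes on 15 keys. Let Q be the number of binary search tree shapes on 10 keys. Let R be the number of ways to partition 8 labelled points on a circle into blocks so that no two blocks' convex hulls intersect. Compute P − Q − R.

9676619

Binary trees (left/right distinguished) on n nodes are counted by C_n; here n = 15. So P = C_15 = 9694845.
Rooted binary trees with 10 nodes (each child slot possibly empty) number C_10. So Q = C_10 = 16796.
Non-crossing partitions of an n-element set are counted by C_n; here n = 8. So R = C_8 = 1430.
P − Q − R = 9694845 − 16796 − 1430 = 9676619.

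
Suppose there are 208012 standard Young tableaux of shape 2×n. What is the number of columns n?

12

Standard Young tableaux of shape 2×n are counted by C_n, and C_12 = 208012.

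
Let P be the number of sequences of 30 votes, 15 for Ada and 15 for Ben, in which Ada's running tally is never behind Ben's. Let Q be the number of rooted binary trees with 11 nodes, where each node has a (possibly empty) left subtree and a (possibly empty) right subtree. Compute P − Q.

Ballot sequences with n votes each where one side never trails are Dyck words, counted by C_n; here n = 15. So P = C_15 = 9694845.
There are C_n binary search tree shapes on n keys; with n = 11 that is C_11. So Q = C_11 = 58786.
P − Q = 9694845 − 58786 = 9636059.

9636059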